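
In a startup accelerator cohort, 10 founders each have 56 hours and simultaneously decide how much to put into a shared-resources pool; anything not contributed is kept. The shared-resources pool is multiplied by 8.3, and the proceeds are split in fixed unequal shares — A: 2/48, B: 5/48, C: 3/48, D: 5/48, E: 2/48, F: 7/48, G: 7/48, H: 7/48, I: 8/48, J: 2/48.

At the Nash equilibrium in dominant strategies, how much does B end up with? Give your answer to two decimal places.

249.67 hours

Each unit j contributes comes back to j as 8.3 × (j's share), so j prefers to contribute only if that share exceeds 1/8.3 = 0.1205; otherwise keeping the unit dominates.
The shares above 0.1205 belong to F, G, H and I, contributing 56 each; the remaining 6 contribute 0. Total contributed: 224.
B keeps 56 and receives 8.3 × 224 × 5/48 = 193.67 from the shared-resources pool, for a payoff of 249.67.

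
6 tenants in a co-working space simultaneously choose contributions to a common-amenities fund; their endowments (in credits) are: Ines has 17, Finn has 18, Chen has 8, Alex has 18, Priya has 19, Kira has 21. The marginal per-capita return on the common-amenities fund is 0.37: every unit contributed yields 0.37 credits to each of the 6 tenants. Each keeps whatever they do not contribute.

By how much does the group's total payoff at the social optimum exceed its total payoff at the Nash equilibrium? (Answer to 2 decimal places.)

123.22 credits

The private return per contributed unit is 0.37 < 1 for everyone, so the Nash equilibrium is zero contribution and the group total is Σ E_j = 17 + 18 + 8 + 18 + 19 + 21 = 101.
Each contributed unit returns 2.220 to the group, so the social optimum is full contribution by everyone: group total = 2.220 × 101 = 224.22.
Efficiency loss = (2.220 − 1) × 101 = 123.22.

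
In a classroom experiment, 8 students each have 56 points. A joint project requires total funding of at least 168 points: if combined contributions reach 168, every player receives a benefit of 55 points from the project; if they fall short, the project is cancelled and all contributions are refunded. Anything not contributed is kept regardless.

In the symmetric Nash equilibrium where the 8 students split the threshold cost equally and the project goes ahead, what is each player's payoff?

Equal share of the threshold: 168/8 = 21.
At this profile no one gains by cutting their contribution: any cut drops the total below 168, the project is cancelled, contributions are refunded, and the deviator ends with 56, which is less than 56 − 21 + 55 = 90. Contributing more than 21 just wastes the excess. So contributing exactly 21 is a best response.
Each player's payoff: 56 − 21 + 55 = 90.

90 points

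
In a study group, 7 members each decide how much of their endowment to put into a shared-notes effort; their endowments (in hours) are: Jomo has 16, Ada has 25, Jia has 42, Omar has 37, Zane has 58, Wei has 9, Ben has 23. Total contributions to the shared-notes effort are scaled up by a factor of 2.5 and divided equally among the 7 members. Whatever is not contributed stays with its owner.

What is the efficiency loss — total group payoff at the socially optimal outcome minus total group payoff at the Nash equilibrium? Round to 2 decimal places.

315.00 hours

The private return per contributed unit is 2.5/7 = 0.3571 < 1 for every player regardless of endowment, so the Nash equilibrium is zero contribution and the group total is Σ E_j = 16 + 25 + 42 + 37 + 58 + 9 + 23 = 210.
Each contributed unit returns 2.500 to the group, so the social optimum is full contribution by everyone: group total = 2.500 × 210 = 525.00.
Efficiency loss = (2.500 − 1) × 210 = 315.00.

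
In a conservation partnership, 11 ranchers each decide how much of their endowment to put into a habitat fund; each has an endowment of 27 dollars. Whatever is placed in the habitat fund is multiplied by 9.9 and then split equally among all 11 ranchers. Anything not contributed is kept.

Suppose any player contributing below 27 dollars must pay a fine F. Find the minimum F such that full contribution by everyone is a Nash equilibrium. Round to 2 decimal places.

Given the others contribute fully, the best deviation is to contribute 0 (any partial contribution still incurs the fine and gives up units whose private return 0.9000 is below 1).
Deviating from 27 to 0 saves 27 dollars but forfeits the deviator's share of the drop in the habitat fund: 9.9/11 × 27 = 24.30.
So the deviation gain is 27 − 24.30 = 2.70, and the fine must be at least 2.70 dollars to wipe it out.

2.70 dollars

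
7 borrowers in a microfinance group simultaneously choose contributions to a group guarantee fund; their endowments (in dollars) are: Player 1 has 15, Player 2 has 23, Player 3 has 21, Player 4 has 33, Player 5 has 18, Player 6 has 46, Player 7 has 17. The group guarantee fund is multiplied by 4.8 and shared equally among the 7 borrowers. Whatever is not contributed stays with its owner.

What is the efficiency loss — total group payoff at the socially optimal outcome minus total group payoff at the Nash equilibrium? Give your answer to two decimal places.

The private return per contributed unit is 4.8/7 = 0.6857 < 1 for every player regardless of endowment, so the Nash equilibrium is zero contribution and the group total is Σ E_j = 15 + 23 + 21 + 33 + 18 + 46 + 17 = 173.
Each contributed unit returns 4.800 to the group, so the social optimum is full contribution by everyone: group total = 4.800 × 173 = 830.40.
Efficiency loss = (4.800 − 1) × 173 = 657.40.

657.40 dollars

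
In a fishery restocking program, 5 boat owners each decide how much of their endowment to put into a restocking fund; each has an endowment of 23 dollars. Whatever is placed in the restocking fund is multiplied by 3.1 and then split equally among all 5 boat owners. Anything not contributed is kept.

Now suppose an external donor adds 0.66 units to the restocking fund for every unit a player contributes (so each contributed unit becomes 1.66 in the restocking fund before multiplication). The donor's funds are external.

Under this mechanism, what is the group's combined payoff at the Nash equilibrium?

The effective private return per unit is now 3.1 × 1.66 / 5 = 1.0292 > 1, so every player's dominant strategy flips to full contribution.
At the Nash equilibrium everyone contributes 23. Group total payoff = 3.1 × 1.66 × 115 = 591.79.

591.79 dollars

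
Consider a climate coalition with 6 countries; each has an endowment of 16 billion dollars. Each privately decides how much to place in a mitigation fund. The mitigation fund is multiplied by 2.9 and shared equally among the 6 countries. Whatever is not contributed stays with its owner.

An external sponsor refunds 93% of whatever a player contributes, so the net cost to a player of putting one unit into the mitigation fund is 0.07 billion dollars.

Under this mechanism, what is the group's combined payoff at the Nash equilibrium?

367.68 billion dollars

The effective private return per unit is now (2.9/6) / 0.07 = 6.9048 > 1, so every player's dominant strategy flips to full contribution.
At the Nash equilibrium everyone contributes 16. Group total payoff = 6 × (16 × 0.93 + 2.9 × 16) = 367.68.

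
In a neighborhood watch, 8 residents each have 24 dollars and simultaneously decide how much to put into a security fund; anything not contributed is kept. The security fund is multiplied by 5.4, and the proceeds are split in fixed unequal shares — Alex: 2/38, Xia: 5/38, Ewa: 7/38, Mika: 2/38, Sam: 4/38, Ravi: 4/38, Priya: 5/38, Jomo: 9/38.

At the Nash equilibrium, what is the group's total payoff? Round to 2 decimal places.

297.60 dollars

A player with share s gets back 5.4·s per unit contributed, so full contribution is dominant for anyone with s > 1/5.4 = 0.1852 and zero contribution is dominant for anyone below.
Only Jomo (9/38) clears that bar, contributing 24; the remaining 7 contribute 0. Total contributed: 24.
The security fund pays out 5.4 × 24 = 129.60 in total (split across the unequal shares, but the aggregate is all that matters for the group sum).
The 7 free-riders keep 24 each, adding 168. Group total = 168 + 129.60 = 297.60.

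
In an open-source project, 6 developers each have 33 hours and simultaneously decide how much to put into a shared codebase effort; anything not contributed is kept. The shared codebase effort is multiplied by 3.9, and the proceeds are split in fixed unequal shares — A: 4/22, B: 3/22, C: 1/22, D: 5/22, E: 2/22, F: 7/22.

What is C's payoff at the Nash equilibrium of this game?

38.85 hours

A player with share s gets back 3.9·s per unit contributed, so full contribution is dominant for anyone with s > 1/3.9 = 0.2564 and zero contribution is dominant for anyone below.
Only F (7/22) clears that bar, contributing 33; the remaining 5 contribute 0. Total contributed: 33.
C keeps 33 and receives 3.9 × 33 × 1/22 = 5.85 from the shared codebase effort, for a payoff of 38.85.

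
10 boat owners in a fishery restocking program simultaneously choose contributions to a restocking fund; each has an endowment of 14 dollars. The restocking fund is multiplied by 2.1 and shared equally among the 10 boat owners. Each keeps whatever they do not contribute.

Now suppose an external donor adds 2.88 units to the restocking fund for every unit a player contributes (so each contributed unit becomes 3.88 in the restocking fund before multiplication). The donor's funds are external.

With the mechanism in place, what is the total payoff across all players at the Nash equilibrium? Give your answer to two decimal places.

The effective private return is 2.1 × 3.88 / 10 = 0.8148, which is still under 1, so the mechanism doesn't change anyone's dominant strategy: zero contribution.
At the Nash equilibrium no one contributes; group total payoff = 10 × 14 = 140.

140.00 dollars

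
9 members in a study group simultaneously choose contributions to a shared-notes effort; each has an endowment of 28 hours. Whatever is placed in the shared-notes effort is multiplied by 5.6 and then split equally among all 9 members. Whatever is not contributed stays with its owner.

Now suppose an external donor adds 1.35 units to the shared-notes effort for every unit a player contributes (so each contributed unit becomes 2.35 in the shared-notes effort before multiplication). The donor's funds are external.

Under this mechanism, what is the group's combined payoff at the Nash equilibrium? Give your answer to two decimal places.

The effective private return per unit is now 5.6 × 2.35 / 9 = 1.4622 > 1, so every player's dominant strategy flips to full contribution.
So the Nash equilibrium is full contribution by all 9; the group earns 5.6 × 2.35 × 252 = 3316.32.

3316.32 hours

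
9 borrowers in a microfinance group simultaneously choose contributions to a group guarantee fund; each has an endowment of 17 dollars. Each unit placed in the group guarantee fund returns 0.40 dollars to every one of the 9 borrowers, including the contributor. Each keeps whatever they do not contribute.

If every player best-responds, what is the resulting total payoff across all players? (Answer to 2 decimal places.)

The private return per contributed unit is 0.40 < 1, so contributing 0 is dominant for every player. At the Nash equilibrium everyone keeps their 17, and the group total is 9 × 17 = 153.

153.00 dollars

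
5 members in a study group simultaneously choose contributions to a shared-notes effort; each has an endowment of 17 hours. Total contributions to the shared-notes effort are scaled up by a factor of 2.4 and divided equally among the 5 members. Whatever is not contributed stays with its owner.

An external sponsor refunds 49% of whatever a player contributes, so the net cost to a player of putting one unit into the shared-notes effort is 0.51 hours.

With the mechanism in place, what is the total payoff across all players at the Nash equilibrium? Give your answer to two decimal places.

With the mechanism, a contributed unit returns (2.4/5) / 0.51 = 0.9412 per unit of net cost — still below 1 — so contributing 0 remains dominant for every player.
At the Nash equilibrium no one contributes; group total payoff = 5 × 17 = 85.

85.00 hours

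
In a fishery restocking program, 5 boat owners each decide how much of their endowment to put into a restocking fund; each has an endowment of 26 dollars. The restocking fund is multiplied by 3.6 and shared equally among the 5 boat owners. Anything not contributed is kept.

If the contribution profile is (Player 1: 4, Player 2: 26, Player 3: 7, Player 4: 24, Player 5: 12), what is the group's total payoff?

319.80 dollars

Total contributed: 4 + 26 + 7 + 24 + 12 = 73; total kept: 5 × 26 − 73 = 57.
The restocking fund pays out 3.6 × 73 = 262.80 in aggregate.
Group total = 57 + 262.80 = 319.80.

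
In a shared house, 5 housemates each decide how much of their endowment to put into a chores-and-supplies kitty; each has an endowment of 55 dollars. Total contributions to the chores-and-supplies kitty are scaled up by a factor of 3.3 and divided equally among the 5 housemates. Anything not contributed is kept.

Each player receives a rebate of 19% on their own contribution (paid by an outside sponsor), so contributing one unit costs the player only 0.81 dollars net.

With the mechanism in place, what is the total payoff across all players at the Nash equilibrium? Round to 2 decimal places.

With the mechanism, a contributed unit returns (3.3/5) / 0.81 = 0.8148 per unit of net cost — still below 1 — so contributing 0 remains dominant for every player.
Everyone keeps their endowment and the group total is 5 × 55 = 275.

275.00 dollars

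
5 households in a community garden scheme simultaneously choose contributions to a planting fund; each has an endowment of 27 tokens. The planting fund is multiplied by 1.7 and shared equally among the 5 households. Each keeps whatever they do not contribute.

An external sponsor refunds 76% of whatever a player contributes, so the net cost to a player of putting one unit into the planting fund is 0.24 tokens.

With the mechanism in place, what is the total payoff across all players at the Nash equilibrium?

332.10 tokens

With the mechanism, a contributed unit returns (1.7/5) / 0.24 = 1.4167 per unit of net cost to the contributor — now above 1 — so contributing fully is weakly dominant for every player.
At the Nash equilibrium everyone contributes 27. Group total payoff = 5 × (27 × 0.76 + 1.7 × 27) = 332.10.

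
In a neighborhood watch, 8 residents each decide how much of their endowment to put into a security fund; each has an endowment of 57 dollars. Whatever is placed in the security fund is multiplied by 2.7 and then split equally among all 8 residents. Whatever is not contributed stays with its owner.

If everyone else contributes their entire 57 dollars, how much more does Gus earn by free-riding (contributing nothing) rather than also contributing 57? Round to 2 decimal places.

37.76 dollars

Switching from a contribution of 57 to 0 lets Gus keep an extra 57 dollars, but lowers the security fund by 57, which costs Gus their own share of that drop: 2.7/8 × 57 = 19.24.
Net gain = 57 − 19.24 = 37.76. The private return per contributed unit (0.3375) is below 1, so free-riding is indeed the best response regardless of what the others do.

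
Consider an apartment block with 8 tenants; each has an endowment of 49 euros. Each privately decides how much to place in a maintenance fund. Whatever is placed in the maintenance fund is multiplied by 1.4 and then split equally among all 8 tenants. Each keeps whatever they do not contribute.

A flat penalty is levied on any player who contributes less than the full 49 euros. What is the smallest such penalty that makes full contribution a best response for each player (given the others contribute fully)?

40.43 euros

Given the others contribute fully, the best deviation is to contribute 0 (any partial contribution still incurs the fine and gives up units whose private return 0.1750 is below 1).
Deviating from 49 to 0 saves 49 euros but forfeits the deviator's share of the drop in the maintenance fund: 1.4/8 × 49 = 8.57.
So the deviation gain is 49 − 8.57 = 40.43, and the fine must be at least 40.43 euros to wipe it out.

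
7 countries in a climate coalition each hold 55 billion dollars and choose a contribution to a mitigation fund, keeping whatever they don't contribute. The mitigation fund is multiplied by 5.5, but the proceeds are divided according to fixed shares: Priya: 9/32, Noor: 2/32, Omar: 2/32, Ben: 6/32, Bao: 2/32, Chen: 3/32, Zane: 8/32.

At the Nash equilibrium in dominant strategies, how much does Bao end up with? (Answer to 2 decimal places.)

For player j, contributing a unit is worthwhile iff 5.5 × (j's share) ≥ 1, i.e. iff j's share is at least 0.1818.
Priya, Ben and Zane clear that bar, contributing 55 each; the remaining 4 contribute 0. Total contributed: 165.
Bao keeps 55 and receives 5.5 × 165 × 2/32 = 56.72 from the mitigation fund, for a payoff of 111.72.

111.72 billion dollars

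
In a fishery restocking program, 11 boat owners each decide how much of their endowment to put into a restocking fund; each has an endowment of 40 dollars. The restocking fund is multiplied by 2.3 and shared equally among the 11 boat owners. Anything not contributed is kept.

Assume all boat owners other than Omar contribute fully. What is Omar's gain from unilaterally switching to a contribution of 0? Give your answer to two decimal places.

Switching from a contribution of 40 to 0 lets Omar keep an extra 40 dollars, but lowers the restocking fund by 40, which costs Omar their own share of that drop: 2.3/11 × 40 = 8.36.
Net gain = 40 − 8.36 = 31.64. The private return per contributed unit (0.2091) is below 1, so free-riding is indeed the best response regardless of what the others do.

31.64 dollars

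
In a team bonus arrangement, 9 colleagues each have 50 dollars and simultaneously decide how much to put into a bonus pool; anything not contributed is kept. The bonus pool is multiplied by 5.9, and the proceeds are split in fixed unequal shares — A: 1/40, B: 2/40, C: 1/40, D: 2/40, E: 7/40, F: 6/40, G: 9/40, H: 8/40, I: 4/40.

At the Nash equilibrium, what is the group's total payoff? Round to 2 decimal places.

1185.00 dollars

Each unit j contributes comes back to j as 5.9 × (j's share), so j prefers to contribute only if that share exceeds 1/5.9 = 0.1695; otherwise keeping the unit dominates.
E, G and H are above the threshold, contributing 50 each; the remaining 6 contribute 0. Total contributed: 150.
The bonus pool pays out 5.9 × 150 = 885.00 in total (split across the unequal shares, but the aggregate is all that matters for the group sum).
The 6 free-riders keep 50 each, adding 300. Group total = 300 + 885.00 = 1185.00.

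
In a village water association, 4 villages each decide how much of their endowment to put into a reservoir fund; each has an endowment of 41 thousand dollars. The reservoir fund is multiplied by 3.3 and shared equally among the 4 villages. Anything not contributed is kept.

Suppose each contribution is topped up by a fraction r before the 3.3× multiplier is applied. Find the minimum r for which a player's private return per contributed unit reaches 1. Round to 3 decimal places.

0.212

With matching at rate r, one contributed unit becomes (1 + r) in the reservoir fund and returns 3.3 × (1 + r) / 4 to the contributor.
Setting this equal to 1: 1 + r = 4/3.3 = 1.2121.
So the minimum matching rate is r = 1.2121 − 1 = 0.212.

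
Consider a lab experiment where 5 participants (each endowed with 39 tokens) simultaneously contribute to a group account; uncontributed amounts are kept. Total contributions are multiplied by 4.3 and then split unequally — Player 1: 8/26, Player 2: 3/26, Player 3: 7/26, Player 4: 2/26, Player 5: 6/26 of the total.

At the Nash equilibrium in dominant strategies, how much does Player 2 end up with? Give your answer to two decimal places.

77.70 tokens

Each unit j contributes comes back to j as 4.3 × (j's share), so j prefers to contribute only if that share exceeds 1/4.3 = 0.2326; otherwise keeping the unit dominates.
Player 1 and Player 3 are above the threshold, contributing 39 each; the remaining 3 contribute 0. Total contributed: 78.
Player 2 keeps 39 and receives 4.3 × 78 × 3/26 = 38.70 from the group account, for a payoff of 77.70.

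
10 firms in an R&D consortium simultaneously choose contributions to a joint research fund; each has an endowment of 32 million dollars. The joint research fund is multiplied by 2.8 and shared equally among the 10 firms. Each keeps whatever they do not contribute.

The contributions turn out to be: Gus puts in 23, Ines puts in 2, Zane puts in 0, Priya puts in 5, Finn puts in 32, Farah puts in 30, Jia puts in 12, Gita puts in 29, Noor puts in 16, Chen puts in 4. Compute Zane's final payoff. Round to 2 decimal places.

Total contributed: 23 + 2 + 0 + 5 + 32 + 30 + 12 + 29 + 16 + 4 = 153.
Each receives 2.8 × 153 / 10 = 42.84 from the joint research fund.
Zane keeps 32 − 0 = 32, so Zane's payoff is 32 + 42.84 = 74.84.

74.84 million dollars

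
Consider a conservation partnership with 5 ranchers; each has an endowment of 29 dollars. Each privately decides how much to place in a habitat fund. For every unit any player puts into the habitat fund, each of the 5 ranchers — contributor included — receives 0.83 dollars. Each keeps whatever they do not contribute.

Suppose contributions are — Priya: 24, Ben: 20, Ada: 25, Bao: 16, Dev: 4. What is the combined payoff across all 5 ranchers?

Total contributed: 24 + 20 + 25 + 16 + 4 = 89; total kept: 5 × 29 − 89 = 56.
The habitat fund pays out 0.83 × 5 × 89 = 369.35 in aggregate.
Group total = 56 + 369.35 = 425.35.

425.35 dollars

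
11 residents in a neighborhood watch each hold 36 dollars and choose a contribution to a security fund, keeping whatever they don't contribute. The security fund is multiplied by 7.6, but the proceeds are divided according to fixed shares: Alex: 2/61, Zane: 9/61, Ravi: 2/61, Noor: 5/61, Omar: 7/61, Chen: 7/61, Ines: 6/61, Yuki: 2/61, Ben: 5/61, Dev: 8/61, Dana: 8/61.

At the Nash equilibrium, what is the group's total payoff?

633.60 dollars

A player with share s gets back 7.6·s per unit contributed, so full contribution is dominant for anyone with s > 1/7.6 = 0.1316 and zero contribution is dominant for anyone below.
The only share above 0.1316 is Zane's 9/61, contributing 36; the remaining 10 contribute 0. Total contributed: 36.
The security fund pays out 7.6 × 36 = 273.60 in total (split across the unequal shares, but the aggregate is all that matters for the group sum).
The 10 free-riders keep 36 each, adding 360. Group total = 360 + 273.60 = 633.60.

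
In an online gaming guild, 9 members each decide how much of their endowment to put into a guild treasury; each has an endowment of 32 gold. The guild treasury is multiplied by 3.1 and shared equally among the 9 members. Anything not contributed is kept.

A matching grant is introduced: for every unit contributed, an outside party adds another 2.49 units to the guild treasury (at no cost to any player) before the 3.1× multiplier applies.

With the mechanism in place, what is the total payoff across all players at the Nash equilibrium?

The effective private return per unit is now 3.1 × 3.49 / 9 = 1.2021 > 1, so every player's dominant strategy flips to full contribution.
At the Nash equilibrium everyone contributes 32. Group total payoff = 3.1 × 3.49 × 288 = 3115.87.

3115.87 gold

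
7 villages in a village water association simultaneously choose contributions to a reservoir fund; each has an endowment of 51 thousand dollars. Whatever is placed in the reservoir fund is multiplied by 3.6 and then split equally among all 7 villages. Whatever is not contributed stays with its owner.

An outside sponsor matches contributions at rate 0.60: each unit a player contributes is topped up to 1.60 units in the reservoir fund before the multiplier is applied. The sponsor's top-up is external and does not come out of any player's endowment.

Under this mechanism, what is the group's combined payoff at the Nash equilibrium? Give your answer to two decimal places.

357.00 thousand dollars

Even with the mechanism, each unit contributed returns only 3.6 × 1.60 / 7 = 0.8229 per unit of net cost, so contributing nothing is still dominant.
Everyone keeps their endowment and the group total is 7 × 51 = 357.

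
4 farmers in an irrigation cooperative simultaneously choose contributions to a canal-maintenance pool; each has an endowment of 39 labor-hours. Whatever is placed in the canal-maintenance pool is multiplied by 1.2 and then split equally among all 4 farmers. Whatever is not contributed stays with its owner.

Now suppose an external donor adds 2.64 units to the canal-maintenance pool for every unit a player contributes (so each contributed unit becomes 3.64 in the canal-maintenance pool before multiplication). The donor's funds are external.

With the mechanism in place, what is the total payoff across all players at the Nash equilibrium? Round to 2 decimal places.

The effective private return per unit is now 1.2 × 3.64 / 4 = 1.0920 > 1, so every player's dominant strategy flips to full contribution.
At the Nash equilibrium everyone contributes 39. Group total payoff = 1.2 × 3.64 × 156 = 681.41.

681.41 labor-hours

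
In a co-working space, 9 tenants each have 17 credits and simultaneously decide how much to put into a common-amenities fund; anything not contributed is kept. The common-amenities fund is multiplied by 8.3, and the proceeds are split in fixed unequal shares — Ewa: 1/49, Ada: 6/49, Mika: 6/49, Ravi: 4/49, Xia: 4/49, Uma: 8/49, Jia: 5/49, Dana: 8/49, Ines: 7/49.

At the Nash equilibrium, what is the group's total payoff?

773.50 credits

Each unit j contributes comes back to j as 8.3 × (j's share), so j prefers to contribute only if that share exceeds 1/8.3 = 0.1205; otherwise keeping the unit dominates.
Ada, Mika, Uma, Dana and Ines are above the threshold, contributing 17 each; the remaining 4 contribute 0. Total contributed: 85.
The common-amenities fund pays out 8.3 × 85 = 705.50 in total (split across the unequal shares, but the aggregate is all that matters for the group sum).
The 4 free-riders keep 17 each, adding 68. Group total = 68 + 705.50 = 773.50.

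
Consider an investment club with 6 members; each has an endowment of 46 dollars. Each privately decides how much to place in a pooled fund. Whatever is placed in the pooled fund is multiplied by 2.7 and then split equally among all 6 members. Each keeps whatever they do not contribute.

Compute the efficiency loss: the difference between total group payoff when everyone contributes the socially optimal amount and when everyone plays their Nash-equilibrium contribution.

469.20 dollars

Each contributed unit returns 2.7/6 = 0.4500 to its contributor — below 1 — so contributing 0 is dominant for every player. At the Nash equilibrium everyone keeps their 46, and the group total is 6 × 46 = 276.
Each contributed unit returns 2.700 to the group as a whole (0.4500 to each of 6 players), which exceeds 1, so the social optimum is full contribution: group total = 2.700 × 276 = 745.20.
Efficiency loss = 745.20 − 276 = 469.20.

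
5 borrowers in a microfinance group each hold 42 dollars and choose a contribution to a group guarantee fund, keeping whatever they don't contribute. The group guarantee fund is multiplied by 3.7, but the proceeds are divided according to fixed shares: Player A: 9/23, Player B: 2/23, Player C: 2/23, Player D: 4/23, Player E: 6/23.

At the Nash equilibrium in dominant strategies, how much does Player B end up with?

55.51 dollars

A player with share s gets back 3.7·s per unit contributed, so full contribution is dominant for anyone with s > 1/3.7 = 0.2703 and zero contribution is dominant for anyone below.
The only share above 0.2703 is Player A's 9/23, contributing 42; the remaining 4 contribute 0. Total contributed: 42.
Player B keeps 42 and receives 3.7 × 42 × 2/23 = 13.51 from the group guarantee fund, for a payoff of 55.51.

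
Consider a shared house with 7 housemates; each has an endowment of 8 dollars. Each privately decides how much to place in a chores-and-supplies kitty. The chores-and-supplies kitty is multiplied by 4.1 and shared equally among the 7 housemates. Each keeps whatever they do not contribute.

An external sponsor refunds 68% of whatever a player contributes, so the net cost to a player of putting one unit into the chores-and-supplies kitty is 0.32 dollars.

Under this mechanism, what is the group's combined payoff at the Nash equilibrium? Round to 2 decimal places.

The effective private return per unit is now (4.1/7) / 0.32 = 1.8304 > 1, so every player's dominant strategy flips to full contribution.
At the Nash equilibrium everyone contributes 8. Group total payoff = 7 × (8 × 0.68 + 4.1 × 8) = 267.68.

267.68 dollars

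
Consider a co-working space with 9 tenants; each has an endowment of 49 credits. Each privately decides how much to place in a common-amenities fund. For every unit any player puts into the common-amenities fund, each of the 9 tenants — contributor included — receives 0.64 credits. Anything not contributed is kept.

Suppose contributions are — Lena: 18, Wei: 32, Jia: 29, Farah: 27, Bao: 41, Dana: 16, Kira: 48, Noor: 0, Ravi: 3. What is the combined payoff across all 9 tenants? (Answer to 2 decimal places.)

Total contributed: 18 + 32 + 29 + 27 + 41 + 16 + 48 + 0 + 3 = 214; total kept: 9 × 49 − 214 = 227.
The common-amenities fund pays out 0.64 × 9 × 214 = 1232.64 in aggregate.
Group total = 227 + 1232.64 = 1459.64.

1459.64 credits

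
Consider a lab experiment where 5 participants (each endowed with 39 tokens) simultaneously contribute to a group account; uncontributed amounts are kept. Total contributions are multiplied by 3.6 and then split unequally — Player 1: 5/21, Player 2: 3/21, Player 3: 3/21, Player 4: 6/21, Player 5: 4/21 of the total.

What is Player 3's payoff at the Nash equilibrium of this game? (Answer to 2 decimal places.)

59.06 tokens

A player with share s gets back 3.6·s per unit contributed, so full contribution is dominant for anyone with s > 1/3.6 = 0.2778 and zero contribution is dominant for anyone below.
Player 4 alone (share 6/21) is above the threshold, contributing 39; the remaining 4 contribute 0. Total contributed: 39.
Player 3 keeps 39 and receives 3.6 × 39 × 3/21 = 20.06 from the group account, for a payoff of 59.06.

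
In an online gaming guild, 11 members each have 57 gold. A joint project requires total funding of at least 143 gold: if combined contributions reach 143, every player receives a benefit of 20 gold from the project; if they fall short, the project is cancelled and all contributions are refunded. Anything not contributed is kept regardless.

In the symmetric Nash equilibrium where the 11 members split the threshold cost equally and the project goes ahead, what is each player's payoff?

Equal share of the threshold: 143/11 = 13.
At this profile no one gains by cutting their contribution: any cut drops the total below 143, the project is cancelled, contributions are refunded, and the deviator ends with 57, which is less than 57 − 13 + 20 = 64. Contributing more than 13 just wastes the excess. So contributing exactly 13 is a best response.
Each player's payoff: 57 − 13 + 20 = 64.

64 gold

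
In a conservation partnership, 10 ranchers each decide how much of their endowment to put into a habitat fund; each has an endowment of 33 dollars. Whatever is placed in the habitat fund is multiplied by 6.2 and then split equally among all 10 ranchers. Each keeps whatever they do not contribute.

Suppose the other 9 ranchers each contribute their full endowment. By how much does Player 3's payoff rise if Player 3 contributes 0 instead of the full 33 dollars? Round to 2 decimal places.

Switching from a contribution of 33 to 0 lets Player 3 keep an extra 33 dollars, but lowers the habitat fund by 33, which costs Player 3 their own share of that drop: 6.2/10 × 33 = 20.46.
Net gain = 33 − 20.46 = 12.54. The private return per contributed unit (0.6200) is below 1, so free-riding is indeed the best response regardless of what the others do.

12.54 dollars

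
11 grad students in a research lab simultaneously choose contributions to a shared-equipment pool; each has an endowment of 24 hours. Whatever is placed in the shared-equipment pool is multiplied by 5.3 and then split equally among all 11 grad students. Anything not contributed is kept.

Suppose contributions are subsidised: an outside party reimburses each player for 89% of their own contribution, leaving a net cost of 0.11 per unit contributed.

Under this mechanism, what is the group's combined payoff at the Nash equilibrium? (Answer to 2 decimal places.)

The effective private return per unit is now (5.3/11) / 0.11 = 4.3802 > 1, so every player's dominant strategy flips to full contribution.
At the Nash equilibrium everyone contributes 24. Group total payoff = 11 × (24 × 0.89 + 5.3 × 24) = 1634.16.

1634.16 hours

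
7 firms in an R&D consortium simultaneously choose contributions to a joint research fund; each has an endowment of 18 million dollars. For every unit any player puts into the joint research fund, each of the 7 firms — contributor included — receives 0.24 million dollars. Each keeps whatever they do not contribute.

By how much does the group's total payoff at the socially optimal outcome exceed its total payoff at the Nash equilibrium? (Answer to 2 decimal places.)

85.68 million dollars

The private return per contributed unit is 0.24 < 1, so contributing 0 is dominant for every player. At the Nash equilibrium everyone keeps their 18, and the group total is 7 × 18 = 126.
Each contributed unit returns 1.680 to the group as a whole (0.24 to each of 7 players), which exceeds 1, so the social optimum is full contribution: group total = 1.680 × 126 = 211.68.
Efficiency loss = 211.68 − 126 = 85.68.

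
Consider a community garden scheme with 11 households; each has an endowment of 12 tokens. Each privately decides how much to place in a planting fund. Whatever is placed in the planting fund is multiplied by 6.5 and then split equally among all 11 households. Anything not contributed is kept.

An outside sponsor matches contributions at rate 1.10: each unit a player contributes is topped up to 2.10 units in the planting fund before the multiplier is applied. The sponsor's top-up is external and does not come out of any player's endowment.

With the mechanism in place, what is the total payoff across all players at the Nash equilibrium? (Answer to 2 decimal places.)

1801.80 tokens

Under the mechanism each unit contributed yields 6.5 × 2.10 / 11 = 1.2409 back to its contributor per unit of net cost, which exceeds 1, making full contribution the dominant choice for everyone.
At the Nash equilibrium everyone contributes 12. Group total payoff = 6.5 × 2.10 × 132 = 1801.80.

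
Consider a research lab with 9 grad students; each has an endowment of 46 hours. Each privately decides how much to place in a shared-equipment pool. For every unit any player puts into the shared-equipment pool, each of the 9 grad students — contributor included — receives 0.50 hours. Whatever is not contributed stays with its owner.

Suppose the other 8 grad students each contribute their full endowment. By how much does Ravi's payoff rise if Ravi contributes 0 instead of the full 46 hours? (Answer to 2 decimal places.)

Switching from a contribution of 46 to 0 lets Ravi keep an extra 46 hours, but lowers the shared-equipment pool by 46, which costs Ravi their own share of that drop: 0.50 × 46 = 23.00.
Net gain = 46 − 23.00 = 23.00. The private return per contributed unit (0.50) is below 1, so free-riding is indeed the best response regardless of what the others do.

23.00 hours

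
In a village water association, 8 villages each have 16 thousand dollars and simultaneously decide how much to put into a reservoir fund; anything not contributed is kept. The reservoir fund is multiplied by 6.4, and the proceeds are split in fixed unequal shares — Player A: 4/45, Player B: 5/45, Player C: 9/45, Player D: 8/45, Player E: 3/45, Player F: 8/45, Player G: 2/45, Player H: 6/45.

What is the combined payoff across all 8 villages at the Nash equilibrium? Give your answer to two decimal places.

For player j, contributing a unit is worthwhile iff 6.4 × (j's share) ≥ 1, i.e. iff j's share is at least 0.1563.
Player C, Player D and Player F are above the threshold, contributing 16 each; the remaining 5 contribute 0. Total contributed: 48.
The reservoir fund pays out 6.4 × 48 = 307.20 in total (split across the unequal shares, but the aggregate is all that matters for the group sum).
The 5 free-riders keep 16 each, adding 80. Group total = 80 + 307.20 = 387.20.

387.20 thousand dollars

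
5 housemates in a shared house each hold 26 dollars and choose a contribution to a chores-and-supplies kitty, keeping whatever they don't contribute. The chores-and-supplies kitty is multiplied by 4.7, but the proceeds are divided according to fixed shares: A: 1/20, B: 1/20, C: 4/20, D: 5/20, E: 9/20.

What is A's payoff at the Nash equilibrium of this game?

38.22 dollars

A player with share s gets back 4.7·s per unit contributed, so full contribution is dominant for anyone with s > 1/4.7 = 0.2128 and zero contribution is dominant for anyone below.
The shares above 0.2128 belong to D and E, contributing 26 each; the remaining 3 contribute 0. Total contributed: 52.
A keeps 26 and receives 4.7 × 52 × 1/20 = 12.22 from the chores-and-supplies kitty, for a payoff of 38.22.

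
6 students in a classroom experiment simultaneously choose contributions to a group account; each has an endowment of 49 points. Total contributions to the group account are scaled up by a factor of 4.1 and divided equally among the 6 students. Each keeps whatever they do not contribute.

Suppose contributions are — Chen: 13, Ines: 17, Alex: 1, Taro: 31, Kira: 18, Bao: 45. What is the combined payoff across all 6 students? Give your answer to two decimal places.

Total contributed: 13 + 17 + 1 + 31 + 18 + 45 = 125; total kept: 6 × 49 − 125 = 169.
The group account pays out 4.1 × 125 = 512.50 in aggregate.
Group total = 169 + 512.50 = 681.50.

681.50 points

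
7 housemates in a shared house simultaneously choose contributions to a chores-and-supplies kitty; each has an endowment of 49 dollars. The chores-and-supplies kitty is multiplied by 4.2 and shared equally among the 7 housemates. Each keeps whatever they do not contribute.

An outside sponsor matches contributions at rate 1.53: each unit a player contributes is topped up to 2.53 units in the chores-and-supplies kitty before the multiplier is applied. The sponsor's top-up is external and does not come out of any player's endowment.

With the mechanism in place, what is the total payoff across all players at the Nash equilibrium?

3644.72 dollars

The effective private return per unit is now 4.2 × 2.53 / 7 = 1.5180 > 1, so every player's dominant strategy flips to full contribution.
At the Nash equilibrium everyone contributes 49. Group total payoff = 4.2 × 2.53 × 343 = 3644.72.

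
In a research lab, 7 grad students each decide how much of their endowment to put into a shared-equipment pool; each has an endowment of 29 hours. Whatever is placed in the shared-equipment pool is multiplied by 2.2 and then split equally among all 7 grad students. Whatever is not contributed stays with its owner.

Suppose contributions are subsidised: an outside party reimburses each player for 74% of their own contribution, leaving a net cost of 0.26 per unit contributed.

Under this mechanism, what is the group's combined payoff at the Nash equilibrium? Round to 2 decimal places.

Under the mechanism each unit contributed yields (2.2/7) / 0.26 = 1.2088 back to its contributor per unit of net cost, which exceeds 1, making full contribution the dominant choice for everyone.
So the Nash equilibrium is full contribution by all 7; the group earns 7 × (29 × 0.74 + 2.2 × 29) = 596.82.

596.82 hours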